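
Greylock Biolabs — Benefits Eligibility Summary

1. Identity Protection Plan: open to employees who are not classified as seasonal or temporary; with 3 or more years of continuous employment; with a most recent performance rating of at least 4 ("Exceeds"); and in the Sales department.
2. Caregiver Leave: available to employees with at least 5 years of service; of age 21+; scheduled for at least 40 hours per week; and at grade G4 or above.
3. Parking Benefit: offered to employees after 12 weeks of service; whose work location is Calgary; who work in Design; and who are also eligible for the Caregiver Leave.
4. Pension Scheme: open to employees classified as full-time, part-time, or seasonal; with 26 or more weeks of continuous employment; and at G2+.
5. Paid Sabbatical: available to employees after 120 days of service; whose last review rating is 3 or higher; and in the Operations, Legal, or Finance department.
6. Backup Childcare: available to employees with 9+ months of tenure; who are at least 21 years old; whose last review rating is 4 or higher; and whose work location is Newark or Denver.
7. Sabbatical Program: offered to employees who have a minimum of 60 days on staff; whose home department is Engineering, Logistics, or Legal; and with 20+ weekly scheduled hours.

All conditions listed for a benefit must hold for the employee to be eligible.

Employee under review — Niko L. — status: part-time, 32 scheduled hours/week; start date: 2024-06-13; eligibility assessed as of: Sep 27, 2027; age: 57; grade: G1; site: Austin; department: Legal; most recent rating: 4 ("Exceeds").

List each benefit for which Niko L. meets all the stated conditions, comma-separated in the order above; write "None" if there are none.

Paid Sabbatical, Sabbatical Program

Service from 2024-06-13 to Sep 27, 2027: 1201 days.
Identity Protection Plan — status part-time ✓ (not excluded); service 1201 days ≥ 3 years (≈1095 days) ✓; rating 4 ≥ 4 ✓; dept Legal ✗ → not eligible.
Caregiver Leave — service 1201 days < 5 years (≈1825 days) ✗ → not eligible.
Parking Benefit — service 1201 days ≥ 12 weeks (≈84 days) ✓; site Austin ✗ (not Calgary) → not eligible.
Pension Scheme — status part-time ✓; service 1201 days ≥ 26 weeks (≈182 days) ✓; grade G1 < G2 ✗ → not eligible.
Paid Sabbatical — service 1201 days ≥ 120 days ✓; rating 4 ≥ 3 ✓; dept Legal ✓ → eligible.
Backup Childcare — service 1201 days ≥ 9 months (≈270 days) ✓; age 57 ≥ 21 ✓; rating 4 ≥ 4 ✓; site Austin ✗ (not Newark or Denver) → not eligible.
Sabbatical Program — service 1201 days ≥ 60 days ✓; dept Legal ✓; 32 hrs/wk ≥ 20 ✓ → eligible.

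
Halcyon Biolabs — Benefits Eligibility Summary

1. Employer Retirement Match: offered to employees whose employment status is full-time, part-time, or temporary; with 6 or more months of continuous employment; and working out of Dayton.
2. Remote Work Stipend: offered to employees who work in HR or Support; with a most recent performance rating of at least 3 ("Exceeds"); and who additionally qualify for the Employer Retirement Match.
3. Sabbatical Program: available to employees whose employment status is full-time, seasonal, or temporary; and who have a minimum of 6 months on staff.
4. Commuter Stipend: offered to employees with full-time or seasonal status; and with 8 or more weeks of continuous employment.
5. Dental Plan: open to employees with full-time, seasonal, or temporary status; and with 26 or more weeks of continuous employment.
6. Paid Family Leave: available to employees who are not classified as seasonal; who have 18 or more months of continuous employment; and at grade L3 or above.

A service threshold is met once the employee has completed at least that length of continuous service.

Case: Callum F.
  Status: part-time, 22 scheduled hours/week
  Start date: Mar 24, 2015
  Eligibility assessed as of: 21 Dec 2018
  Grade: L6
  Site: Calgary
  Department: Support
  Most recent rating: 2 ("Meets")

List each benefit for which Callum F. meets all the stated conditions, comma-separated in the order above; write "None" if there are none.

Service from Mar 24, 2015 to 21 Dec 2018: 1368 days.
Employer Retirement Match — status part-time ✓; service 1368 days ≥ 6 months (≈180 days) ✓; site Calgary ✗ (not Dayton) → not eligible.
Remote Work Stipend — dept Support ✓; rating 2 < 3 ✗ → not eligible.
Sabbatical Program — status part-time ✗ (requires full-time, seasonal, or temporary) → not eligible.
Commuter Stipend — status part-time ✗ (requires full-time or seasonal) → not eligible.
Dental Plan — status part-time ✗ (requires full-time, seasonal, or temporary) → not eligible.
Paid Family Leave — status part-time ✓ (not excluded); service 1368 days ≥ 18 months (≈540 days) ✓; grade L6 ≥ L3 ✓ → eligible.

Paid Family Leave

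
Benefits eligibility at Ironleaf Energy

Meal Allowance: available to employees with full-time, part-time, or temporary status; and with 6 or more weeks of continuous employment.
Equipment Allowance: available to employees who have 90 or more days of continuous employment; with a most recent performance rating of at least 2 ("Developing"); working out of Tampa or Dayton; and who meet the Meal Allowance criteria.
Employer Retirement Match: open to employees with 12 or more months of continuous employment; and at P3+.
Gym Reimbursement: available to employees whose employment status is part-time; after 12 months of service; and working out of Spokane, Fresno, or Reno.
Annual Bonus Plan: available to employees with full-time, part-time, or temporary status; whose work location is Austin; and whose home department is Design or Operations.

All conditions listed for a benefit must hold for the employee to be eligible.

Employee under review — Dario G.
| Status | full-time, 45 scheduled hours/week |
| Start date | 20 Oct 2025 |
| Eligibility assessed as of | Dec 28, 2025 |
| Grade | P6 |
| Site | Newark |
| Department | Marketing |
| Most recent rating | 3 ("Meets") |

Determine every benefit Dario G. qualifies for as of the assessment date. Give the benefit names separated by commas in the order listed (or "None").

Service from 20 Oct 2025 to Dec 28, 2025: 69 days.
Meal Allowance — status full-time ✓; service 69 days ≥ 6 weeks (≈42 days) ✓ → eligible.
Equipment Allowance — service 69 days < 90 days ✗ → not eligible.
Employer Retirement Match — service 69 days < 12 months (≈360 days) ✗ → not eligible.
Gym Reimbursement — status full-time ✗ (requires part-time) → not eligible.
Annual Bonus Plan — status full-time ✓; site Newark ✗ (not Austin) → not eligible.

Meal Allowance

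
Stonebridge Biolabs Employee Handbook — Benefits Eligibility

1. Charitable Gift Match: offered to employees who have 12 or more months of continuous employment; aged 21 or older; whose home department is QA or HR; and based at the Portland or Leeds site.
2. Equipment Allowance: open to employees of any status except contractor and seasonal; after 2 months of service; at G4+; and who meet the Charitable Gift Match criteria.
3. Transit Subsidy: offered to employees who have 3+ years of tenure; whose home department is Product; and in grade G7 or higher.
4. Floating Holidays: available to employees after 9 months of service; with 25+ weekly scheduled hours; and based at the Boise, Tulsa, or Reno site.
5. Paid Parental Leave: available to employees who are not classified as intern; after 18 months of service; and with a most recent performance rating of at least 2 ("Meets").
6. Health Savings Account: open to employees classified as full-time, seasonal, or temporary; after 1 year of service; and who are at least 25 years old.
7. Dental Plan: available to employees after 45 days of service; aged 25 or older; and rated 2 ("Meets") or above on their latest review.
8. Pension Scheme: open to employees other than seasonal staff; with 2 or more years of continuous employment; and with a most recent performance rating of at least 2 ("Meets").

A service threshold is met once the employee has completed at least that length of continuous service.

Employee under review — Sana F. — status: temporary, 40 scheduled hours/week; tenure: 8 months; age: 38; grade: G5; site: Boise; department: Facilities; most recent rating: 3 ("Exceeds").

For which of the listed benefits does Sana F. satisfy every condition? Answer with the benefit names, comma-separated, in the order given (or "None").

Charitable Gift Match — service 8 months < 12 months ✗ → not eligible.
Equipment Allowance — status temporary ✓ (not excluded); service 8 months ≥ 2 months ✓; grade G5 ≥ G4 ✓; not eligible for Charitable Gift Match ✗ → not eligible.
Transit Subsidy — service 8 months < 3 years (≈1095 days) ✗ → not eligible.
Floating Holidays — service 8 months < 9 months ✗ → not eligible.
Paid Parental Leave — status temporary ✓ (not excluded); service 8 months < 18 months ✗ → not eligible.
Health Savings Account — status temporary ✓; service 8 months < 1 year (≈365 days) ✗ → not eligible.
Dental Plan — service 8 months ≥ 45 days ✓; age 38 ≥ 25 ✓; rating 3 ≥ 2 ✓ → eligible.
Pension Scheme — status temporary ✓ (not excluded); service 8 months < 2 years (≈730 days) ✗ → not eligible.

Dental Plan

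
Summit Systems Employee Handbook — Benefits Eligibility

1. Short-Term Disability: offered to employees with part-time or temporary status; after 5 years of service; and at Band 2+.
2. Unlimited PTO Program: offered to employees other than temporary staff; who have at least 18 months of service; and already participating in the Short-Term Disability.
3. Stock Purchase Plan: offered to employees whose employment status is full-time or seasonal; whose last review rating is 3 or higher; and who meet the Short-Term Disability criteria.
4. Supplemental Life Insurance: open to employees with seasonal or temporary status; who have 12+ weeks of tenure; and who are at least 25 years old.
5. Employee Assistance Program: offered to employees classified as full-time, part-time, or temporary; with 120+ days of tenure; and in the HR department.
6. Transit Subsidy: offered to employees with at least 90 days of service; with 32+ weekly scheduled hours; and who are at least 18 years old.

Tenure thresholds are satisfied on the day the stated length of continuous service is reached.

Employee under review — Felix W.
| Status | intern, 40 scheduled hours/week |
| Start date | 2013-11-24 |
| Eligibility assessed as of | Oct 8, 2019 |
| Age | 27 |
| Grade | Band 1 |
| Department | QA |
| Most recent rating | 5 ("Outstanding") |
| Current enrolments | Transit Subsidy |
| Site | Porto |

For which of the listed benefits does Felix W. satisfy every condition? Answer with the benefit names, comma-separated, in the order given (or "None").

Transit Subsidy

Service from 2013-11-24 to Oct 8, 2019: 2144 days.
Short-Term Disability — status intern ✗ (requires part-time or temporary) → not eligible.
Unlimited PTO Program — status intern ✓ (not excluded); service 2144 days ≥ 18 months (≈540 days) ✓; not enrolled in Short-Term Disability ✗ → not eligible.
Stock Purchase Plan — status intern ✗ (requires full-time or seasonal) → not eligible.
Supplemental Life Insurance — status intern ✗ (requires seasonal or temporary) → not eligible.
Employee Assistance Program — status intern ✗ (requires full-time, part-time, or temporary) → not eligible.
Transit Subsidy — service 2144 days ≥ 90 days ✓; 40 hrs/wk ≥ 32 ✓; age 27 ≥ 18 ✓ → eligible.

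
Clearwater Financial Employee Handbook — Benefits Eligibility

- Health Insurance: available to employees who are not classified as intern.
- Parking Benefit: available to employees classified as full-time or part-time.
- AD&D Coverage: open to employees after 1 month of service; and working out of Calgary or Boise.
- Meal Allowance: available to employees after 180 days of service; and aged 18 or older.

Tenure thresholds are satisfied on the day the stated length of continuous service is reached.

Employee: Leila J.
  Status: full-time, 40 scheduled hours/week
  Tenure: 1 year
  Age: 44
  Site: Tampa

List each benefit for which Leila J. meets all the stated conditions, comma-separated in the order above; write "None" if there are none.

Health Insurance, Parking Benefit, Meal Allowance

Health Insurance — status full-time ✓ (not excluded) → eligible.
Parking Benefit — status full-time ✓ → eligible.
AD&D Coverage — service 1 year ≥ 1 month (≈30 days) ✓; site Tampa ✗ (not Calgary or Boise) → not eligible.
Meal Allowance — service 1 year ≥ 180 days ✓; age 44 ≥ 18 ✓ → eligible.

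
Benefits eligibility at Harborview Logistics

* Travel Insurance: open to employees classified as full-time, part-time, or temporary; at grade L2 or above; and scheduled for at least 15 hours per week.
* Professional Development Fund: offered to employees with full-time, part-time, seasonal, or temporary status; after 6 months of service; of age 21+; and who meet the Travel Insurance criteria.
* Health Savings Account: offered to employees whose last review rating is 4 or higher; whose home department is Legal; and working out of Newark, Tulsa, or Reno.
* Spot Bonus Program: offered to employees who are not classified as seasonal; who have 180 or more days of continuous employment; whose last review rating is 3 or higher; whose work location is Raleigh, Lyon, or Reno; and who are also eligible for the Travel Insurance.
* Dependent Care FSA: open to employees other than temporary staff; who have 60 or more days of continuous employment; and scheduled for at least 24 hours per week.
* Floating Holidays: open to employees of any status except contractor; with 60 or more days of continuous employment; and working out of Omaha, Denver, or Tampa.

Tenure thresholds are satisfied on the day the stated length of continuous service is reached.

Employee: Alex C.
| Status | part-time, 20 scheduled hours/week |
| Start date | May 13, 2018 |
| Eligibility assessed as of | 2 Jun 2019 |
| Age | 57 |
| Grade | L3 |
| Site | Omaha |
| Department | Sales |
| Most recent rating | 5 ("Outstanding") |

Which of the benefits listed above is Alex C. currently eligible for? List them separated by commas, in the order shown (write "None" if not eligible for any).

Service from May 13, 2018 to 2 Jun 2019: 385 days.
Travel Insurance — status part-time ✓; grade L3 ≥ L2 ✓; 20 hrs/wk ≥ 15 ✓ → eligible.
Professional Development Fund — status part-time ✓; service 385 days ≥ 6 months (≈180 days) ✓; age 57 ≥ 21 ✓; eligible for Travel Insurance ✓ → eligible.
Health Savings Account — rating 5 ≥ 4 ✓; dept Sales ✗ → not eligible.
Spot Bonus Program — status part-time ✓ (not excluded); service 385 days ≥ 180 days ✓; rating 5 ≥ 3 ✓; site Omaha ✗ (not Raleigh, Lyon, or Reno) → not eligible.
Dependent Care FSA — status part-time ✓ (not excluded); service 385 days ≥ 60 days ✓; 20 hrs/wk < 24 ✗ → not eligible.
Floating Holidays — status part-time ✓ (not excluded); service 385 days ≥ 60 days ✓; site Omaha ✓ → eligible.

Travel Insurance, Professional Development Fund, Floating Holidays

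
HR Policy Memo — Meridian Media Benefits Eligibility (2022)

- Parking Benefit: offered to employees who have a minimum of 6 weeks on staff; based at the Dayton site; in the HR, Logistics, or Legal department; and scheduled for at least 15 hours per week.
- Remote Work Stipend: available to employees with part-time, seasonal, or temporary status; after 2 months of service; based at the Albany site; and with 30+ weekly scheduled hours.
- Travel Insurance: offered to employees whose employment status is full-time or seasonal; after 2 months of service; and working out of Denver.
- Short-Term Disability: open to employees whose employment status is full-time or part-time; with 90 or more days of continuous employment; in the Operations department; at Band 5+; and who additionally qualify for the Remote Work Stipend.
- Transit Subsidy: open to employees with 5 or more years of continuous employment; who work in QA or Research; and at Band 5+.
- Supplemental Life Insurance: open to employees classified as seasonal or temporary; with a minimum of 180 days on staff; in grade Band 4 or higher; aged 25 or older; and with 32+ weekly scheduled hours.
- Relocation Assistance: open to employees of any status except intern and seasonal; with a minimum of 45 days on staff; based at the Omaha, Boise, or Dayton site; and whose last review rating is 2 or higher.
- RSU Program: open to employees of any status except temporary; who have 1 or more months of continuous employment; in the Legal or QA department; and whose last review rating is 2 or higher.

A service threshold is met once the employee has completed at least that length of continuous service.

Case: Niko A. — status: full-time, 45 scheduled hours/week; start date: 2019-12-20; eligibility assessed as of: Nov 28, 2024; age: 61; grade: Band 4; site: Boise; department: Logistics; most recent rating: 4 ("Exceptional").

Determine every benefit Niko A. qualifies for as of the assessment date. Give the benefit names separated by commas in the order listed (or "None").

Relocation Assistance

Service from 2019-12-20 to Nov 28, 2024: 1805 days.
Parking Benefit — service 1805 days ≥ 6 weeks (≈42 days) ✓; site Boise ✗ (not Dayton) → not eligible.
Remote Work Stipend — status full-time ✗ (requires part-time, seasonal, or temporary) → not eligible.
Travel Insurance — status full-time ✓; service 1805 days ≥ 2 months (≈60 days) ✓; site Boise ✗ (not Denver) → not eligible.
Short-Term Disability — status full-time ✓; service 1805 days ≥ 90 days ✓; dept Logistics ✗ → not eligible.
Transit Subsidy — service 1805 days < 5 years (≈1825 days) ✗ → not eligible.
Supplemental Life Insurance — status full-time ✗ (requires seasonal or temporary) → not eligible.
Relocation Assistance — status full-time ✓ (not excluded); service 1805 days ≥ 45 days ✓; site Boise ✓; rating 4 ≥ 2 ✓ → eligible.
RSU Program — status full-time ✓ (not excluded); service 1805 days ≥ 1 month (≈30 days) ✓; dept Logistics ✗ → not eligible.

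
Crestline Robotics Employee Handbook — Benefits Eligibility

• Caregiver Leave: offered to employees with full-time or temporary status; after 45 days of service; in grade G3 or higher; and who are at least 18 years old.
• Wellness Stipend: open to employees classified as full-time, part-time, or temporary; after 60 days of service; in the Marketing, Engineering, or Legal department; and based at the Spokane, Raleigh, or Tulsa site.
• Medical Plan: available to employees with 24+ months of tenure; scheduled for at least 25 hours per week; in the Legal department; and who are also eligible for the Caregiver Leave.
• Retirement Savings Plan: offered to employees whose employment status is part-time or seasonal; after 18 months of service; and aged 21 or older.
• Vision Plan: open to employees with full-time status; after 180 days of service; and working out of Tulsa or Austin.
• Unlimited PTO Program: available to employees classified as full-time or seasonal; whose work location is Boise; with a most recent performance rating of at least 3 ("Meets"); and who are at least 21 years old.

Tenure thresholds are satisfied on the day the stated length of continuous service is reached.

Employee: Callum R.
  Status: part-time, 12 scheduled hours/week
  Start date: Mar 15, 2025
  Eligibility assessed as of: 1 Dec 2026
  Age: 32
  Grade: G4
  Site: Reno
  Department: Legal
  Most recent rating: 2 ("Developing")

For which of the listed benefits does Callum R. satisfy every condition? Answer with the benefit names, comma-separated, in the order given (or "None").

Service from Mar 15, 2025 to 1 Dec 2026: 626 days.
Caregiver Leave — status part-time ✗ (requires full-time or temporary) → not eligible.
Wellness Stipend — status part-time ✓; service 626 days ≥ 60 days ✓; dept Legal ✓; site Reno ✗ (not Spokane, Raleigh, or Tulsa) → not eligible.
Medical Plan — service 626 days < 24 months (≈720 days) ✗ → not eligible.
Retirement Savings Plan — status part-time ✓; service 626 days ≥ 18 months (≈540 days) ✓; age 32 ≥ 21 ✓ → eligible.
Vision Plan — status part-time ✗ (requires full-time) → not eligible.
Unlimited PTO Program — status part-time ✗ (requires full-time or seasonal) → not eligible.

Retirement Savings Plan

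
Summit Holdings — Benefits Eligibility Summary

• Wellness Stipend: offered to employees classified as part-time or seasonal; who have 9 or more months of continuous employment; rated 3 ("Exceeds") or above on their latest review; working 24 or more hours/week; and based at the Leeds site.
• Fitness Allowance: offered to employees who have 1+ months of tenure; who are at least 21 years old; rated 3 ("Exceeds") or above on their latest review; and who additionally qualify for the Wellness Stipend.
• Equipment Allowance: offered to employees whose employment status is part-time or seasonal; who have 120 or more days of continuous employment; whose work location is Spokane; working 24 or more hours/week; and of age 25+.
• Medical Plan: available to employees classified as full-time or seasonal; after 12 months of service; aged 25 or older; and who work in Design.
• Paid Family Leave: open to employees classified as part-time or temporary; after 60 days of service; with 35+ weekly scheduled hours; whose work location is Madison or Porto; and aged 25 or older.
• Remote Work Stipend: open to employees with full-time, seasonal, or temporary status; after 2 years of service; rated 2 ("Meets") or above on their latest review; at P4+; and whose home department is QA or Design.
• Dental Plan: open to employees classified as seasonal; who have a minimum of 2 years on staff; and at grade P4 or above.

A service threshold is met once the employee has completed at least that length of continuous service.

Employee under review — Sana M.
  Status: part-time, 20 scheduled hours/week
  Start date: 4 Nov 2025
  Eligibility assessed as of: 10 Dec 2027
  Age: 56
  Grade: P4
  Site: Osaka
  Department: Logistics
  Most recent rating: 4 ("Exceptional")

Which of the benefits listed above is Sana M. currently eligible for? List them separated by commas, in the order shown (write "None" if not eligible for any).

Service from 4 Nov 2025 to 10 Dec 2027: 766 days.
Wellness Stipend — status part-time ✓; service 766 days ≥ 9 months (≈270 days) ✓; rating 4 ≥ 3 ✓; 20 hrs/wk < 24 ✗ → not eligible.
Fitness Allowance — service 766 days ≥ 1 month (≈30 days) ✓; age 56 ≥ 21 ✓; rating 4 ≥ 3 ✓; not eligible for Wellness Stipend ✗ → not eligible.
Equipment Allowance — status part-time ✓; service 766 days ≥ 120 days ✓; site Osaka ✗ (not Spokane) → not eligible.
Medical Plan — status part-time ✗ (requires full-time or seasonal) → not eligible.
Paid Family Leave — status part-time ✓; service 766 days ≥ 60 days ✓; 20 hrs/wk < 35 ✗ → not eligible.
Remote Work Stipend — status part-time ✗ (requires full-time, seasonal, or temporary) → not eligible.
Dental Plan — status part-time ✗ (requires seasonal) → not eligible.

None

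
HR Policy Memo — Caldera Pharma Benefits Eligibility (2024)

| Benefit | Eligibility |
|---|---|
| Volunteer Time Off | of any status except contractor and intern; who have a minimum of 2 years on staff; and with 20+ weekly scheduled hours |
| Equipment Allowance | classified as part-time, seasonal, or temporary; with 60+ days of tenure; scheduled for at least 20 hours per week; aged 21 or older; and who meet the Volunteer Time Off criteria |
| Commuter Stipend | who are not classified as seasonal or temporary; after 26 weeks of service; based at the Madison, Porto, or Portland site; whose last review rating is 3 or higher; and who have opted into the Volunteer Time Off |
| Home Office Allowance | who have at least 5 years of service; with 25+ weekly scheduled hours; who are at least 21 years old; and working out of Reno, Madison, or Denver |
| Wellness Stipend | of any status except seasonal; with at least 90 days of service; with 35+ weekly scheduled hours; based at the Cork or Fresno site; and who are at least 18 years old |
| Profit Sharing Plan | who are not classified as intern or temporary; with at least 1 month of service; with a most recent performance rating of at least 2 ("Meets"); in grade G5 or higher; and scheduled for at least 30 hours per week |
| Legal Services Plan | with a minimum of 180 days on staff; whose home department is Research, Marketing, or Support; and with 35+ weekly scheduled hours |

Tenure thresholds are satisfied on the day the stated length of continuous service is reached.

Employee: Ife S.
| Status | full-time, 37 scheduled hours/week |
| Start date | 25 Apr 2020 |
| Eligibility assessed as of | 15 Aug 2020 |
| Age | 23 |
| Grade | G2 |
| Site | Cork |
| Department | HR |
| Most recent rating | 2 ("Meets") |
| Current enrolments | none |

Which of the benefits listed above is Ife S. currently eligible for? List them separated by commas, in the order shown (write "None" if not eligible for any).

Service from 25 Apr 2020 to 15 Aug 2020: 112 days.
Volunteer Time Off — status full-time ✓ (not excluded); service 112 days < 2 years (≈730 days) ✗ → not eligible.
Equipment Allowance — status full-time ✗ (requires part-time, seasonal, or temporary) → not eligible.
Commuter Stipend — status full-time ✓ (not excluded); service 112 days < 26 weeks (≈182 days) ✗ → not eligible.
Home Office Allowance — service 112 days < 5 years (≈1825 days) ✗ → not eligible.
Wellness Stipend — status full-time ✓ (not excluded); service 112 days ≥ 90 days ✓; 37 hrs/wk ≥ 35 ✓; site Cork ✓; age 23 ≥ 18 ✓ → eligible.
Profit Sharing Plan — status full-time ✓ (not excluded); service 112 days ≥ 1 month (≈30 days) ✓; rating 2 ≥ 2 ✓; grade G2 < G5 ✗ → not eligible.
Legal Services Plan — service 112 days < 180 days ✗ → not eligible.

Wellness Stipend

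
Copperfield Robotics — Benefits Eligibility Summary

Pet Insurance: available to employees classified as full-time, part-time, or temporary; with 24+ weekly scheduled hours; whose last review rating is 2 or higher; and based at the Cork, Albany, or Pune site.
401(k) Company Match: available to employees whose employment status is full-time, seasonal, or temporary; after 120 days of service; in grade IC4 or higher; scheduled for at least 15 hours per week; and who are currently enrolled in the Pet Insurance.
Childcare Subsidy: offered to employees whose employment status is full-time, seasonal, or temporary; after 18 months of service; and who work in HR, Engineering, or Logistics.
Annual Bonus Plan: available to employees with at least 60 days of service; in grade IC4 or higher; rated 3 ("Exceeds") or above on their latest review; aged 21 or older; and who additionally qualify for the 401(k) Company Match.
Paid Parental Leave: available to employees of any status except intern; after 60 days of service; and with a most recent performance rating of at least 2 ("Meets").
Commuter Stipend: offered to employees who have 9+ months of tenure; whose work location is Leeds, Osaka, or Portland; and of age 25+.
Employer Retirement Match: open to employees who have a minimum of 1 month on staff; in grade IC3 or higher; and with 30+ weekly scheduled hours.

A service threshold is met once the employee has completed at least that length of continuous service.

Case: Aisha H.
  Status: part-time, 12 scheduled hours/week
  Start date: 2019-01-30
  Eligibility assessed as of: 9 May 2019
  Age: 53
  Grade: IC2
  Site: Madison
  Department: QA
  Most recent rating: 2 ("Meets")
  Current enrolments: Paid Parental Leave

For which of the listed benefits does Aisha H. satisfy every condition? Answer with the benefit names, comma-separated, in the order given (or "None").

Paid Parental Leave

Service from 2019-01-30 to 9 May 2019: 99 days.
Pet Insurance — status part-time ✓; 12 hrs/wk < 24 ✗ → not eligible.
401(k) Company Match — status part-time ✗ (requires full-time, seasonal, or temporary) → not eligible.
Childcare Subsidy — status part-time ✗ (requires full-time, seasonal, or temporary) → not eligible.
Annual Bonus Plan — service 99 days ≥ 60 days ✓; grade IC2 < IC4 ✗ → not eligible.
Paid Parental Leave — status part-time ✓ (not excluded); service 99 days ≥ 60 days ✓; rating 2 ≥ 2 ✓ → eligible.
Commuter Stipend — service 99 days < 9 months (≈270 days) ✗ → not eligible.
Employer Retirement Match — service 99 days ≥ 1 month (≈30 days) ✓; grade IC2 < IC3 ✗ → not eligible.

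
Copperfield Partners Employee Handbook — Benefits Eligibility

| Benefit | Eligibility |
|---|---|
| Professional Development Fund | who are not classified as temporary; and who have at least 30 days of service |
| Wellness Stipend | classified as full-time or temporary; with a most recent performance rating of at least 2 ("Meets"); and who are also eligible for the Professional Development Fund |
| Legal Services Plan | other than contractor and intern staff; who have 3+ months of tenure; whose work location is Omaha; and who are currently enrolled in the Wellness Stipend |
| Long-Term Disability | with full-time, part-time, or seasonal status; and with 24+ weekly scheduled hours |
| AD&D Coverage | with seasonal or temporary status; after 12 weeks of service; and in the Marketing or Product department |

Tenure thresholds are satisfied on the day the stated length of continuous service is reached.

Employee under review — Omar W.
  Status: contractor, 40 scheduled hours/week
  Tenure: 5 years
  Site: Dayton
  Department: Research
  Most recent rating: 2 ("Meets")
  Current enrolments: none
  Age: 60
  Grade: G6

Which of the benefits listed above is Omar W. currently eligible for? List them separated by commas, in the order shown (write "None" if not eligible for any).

Professional Development Fund

Professional Development Fund — status contractor ✓ (not excluded); service 5 years ≥ 30 days ✓ → eligible.
Wellness Stipend — status contractor ✗ (requires full-time or temporary) → not eligible.
Legal Services Plan — status contractor ✗ (excluded) → not eligible.
Long-Term Disability — status contractor ✗ (requires full-time, part-time, or seasonal) → not eligible.
AD&D Coverage — status contractor ✗ (requires seasonal or temporary) → not eligible.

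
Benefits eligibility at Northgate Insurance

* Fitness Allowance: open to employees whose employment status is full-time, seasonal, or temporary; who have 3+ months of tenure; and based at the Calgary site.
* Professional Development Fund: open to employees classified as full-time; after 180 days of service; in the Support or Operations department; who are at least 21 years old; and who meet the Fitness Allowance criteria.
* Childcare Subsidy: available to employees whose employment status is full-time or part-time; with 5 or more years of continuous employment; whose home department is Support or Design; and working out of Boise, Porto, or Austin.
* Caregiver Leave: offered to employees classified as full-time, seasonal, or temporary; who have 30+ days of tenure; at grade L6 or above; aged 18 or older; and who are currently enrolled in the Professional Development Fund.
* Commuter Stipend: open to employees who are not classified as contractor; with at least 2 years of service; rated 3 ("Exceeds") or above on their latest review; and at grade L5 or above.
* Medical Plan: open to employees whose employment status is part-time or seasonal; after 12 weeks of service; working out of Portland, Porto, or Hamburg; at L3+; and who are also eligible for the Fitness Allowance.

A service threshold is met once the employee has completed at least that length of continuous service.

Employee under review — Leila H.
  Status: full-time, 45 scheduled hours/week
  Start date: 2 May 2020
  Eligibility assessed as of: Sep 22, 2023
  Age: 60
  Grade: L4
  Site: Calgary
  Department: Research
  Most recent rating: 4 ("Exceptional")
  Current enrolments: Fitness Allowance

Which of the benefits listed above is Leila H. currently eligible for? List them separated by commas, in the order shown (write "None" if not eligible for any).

Service from 2 May 2020 to Sep 22, 2023: 1238 days.
Fitness Allowance — status full-time ✓; service 1238 days ≥ 3 months (≈90 days) ✓; site Calgary ✓ → eligible.
Professional Development Fund — status full-time ✓; service 1238 days ≥ 180 days ✓; dept Research ✗ → not eligible.
Childcare Subsidy — status full-time ✓; service 1238 days < 5 years (≈1825 days) ✗ → not eligible.
Caregiver Leave — status full-time ✓; service 1238 days ≥ 30 days ✓; grade L4 < L6 ✗ → not eligible.
Commuter Stipend — status full-time ✓ (not excluded); service 1238 days ≥ 2 years (≈730 days) ✓; rating 4 ≥ 3 ✓; grade L4 < L5 ✗ → not eligible.
Medical Plan — status full-time ✗ (requires part-time or seasonal) → not eligible.

Fitness Allowance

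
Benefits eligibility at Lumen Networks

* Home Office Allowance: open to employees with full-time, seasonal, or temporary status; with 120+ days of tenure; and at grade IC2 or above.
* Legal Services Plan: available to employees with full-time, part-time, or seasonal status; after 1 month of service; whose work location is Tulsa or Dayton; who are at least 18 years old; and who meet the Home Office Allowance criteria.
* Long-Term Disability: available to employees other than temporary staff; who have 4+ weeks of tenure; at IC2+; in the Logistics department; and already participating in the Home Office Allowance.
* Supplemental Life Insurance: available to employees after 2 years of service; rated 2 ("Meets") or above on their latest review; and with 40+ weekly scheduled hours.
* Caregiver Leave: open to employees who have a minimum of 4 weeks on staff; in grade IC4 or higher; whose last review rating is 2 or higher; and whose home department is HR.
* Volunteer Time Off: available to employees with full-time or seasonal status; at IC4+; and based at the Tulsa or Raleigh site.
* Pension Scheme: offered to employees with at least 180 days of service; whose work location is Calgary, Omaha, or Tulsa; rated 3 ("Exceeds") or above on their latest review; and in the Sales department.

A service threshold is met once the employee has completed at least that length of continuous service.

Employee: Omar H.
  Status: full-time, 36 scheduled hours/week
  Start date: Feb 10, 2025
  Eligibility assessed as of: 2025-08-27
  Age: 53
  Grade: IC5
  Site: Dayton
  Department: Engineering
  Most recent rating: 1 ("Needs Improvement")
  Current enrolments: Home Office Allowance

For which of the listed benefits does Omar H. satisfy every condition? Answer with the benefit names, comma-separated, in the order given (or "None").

Home Office Allowance, Legal Services Plan

Service from Feb 10, 2025 to 2025-08-27: 198 days.
Home Office Allowance — status full-time ✓; service 198 days ≥ 120 days ✓; grade IC5 ≥ IC2 ✓ → eligible.
Legal Services Plan — status full-time ✓; service 198 days ≥ 1 month (≈30 days) ✓; site Dayton ✓; age 53 ≥ 18 ✓; eligible for Home Office Allowance ✓ → eligible.
Long-Term Disability — status full-time ✓ (not excluded); service 198 days ≥ 4 weeks (≈28 days) ✓; grade IC5 ≥ IC2 ✓; dept Engineering ✗ → not eligible.
Supplemental Life Insurance — service 198 days < 2 years (≈730 days) ✗ → not eligible.
Caregiver Leave — service 198 days ≥ 4 weeks (≈28 days) ✓; grade IC5 ≥ IC4 ✓; rating 1 < 2 ✗ → not eligible.
Volunteer Time Off — status full-time ✓; grade IC5 ≥ IC4 ✓; site Dayton ✗ (not Tulsa or Raleigh) → not eligible.
Pension Scheme — service 198 days ≥ 180 days ✓; site Dayton ✗ (not Calgary, Omaha, or Tulsa) → not eligible.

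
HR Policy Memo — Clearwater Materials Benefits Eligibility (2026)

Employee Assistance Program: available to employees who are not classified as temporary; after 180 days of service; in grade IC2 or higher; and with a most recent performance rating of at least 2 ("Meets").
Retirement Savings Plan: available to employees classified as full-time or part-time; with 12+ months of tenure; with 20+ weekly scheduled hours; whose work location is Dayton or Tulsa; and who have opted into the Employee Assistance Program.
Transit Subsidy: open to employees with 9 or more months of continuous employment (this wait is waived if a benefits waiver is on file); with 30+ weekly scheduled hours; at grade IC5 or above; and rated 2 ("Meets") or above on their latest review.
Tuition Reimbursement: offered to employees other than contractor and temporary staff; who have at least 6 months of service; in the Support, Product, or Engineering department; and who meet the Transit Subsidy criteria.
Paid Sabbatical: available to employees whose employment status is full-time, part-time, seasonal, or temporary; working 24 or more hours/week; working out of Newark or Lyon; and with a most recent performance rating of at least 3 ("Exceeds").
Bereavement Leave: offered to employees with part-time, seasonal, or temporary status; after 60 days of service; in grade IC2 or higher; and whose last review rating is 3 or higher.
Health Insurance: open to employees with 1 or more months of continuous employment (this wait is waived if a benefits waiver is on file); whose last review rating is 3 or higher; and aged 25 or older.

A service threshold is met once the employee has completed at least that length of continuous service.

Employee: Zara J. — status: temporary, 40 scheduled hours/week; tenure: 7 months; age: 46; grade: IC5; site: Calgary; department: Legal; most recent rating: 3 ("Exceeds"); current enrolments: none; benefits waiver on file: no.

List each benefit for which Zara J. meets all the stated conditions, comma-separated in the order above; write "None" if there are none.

Employee Assistance Program — status temporary ✗ (excluded) → not eligible.
Retirement Savings Plan — status temporary ✗ (requires full-time or part-time) → not eligible.
Transit Subsidy — no waiver, service 7 months < 9 months ✗ → not eligible.
Tuition Reimbursement — status temporary ✗ (excluded) → not eligible.
Paid Sabbatical — status temporary ✓; 40 hrs/wk ≥ 24 ✓; site Calgary ✗ (not Newark or Lyon) → not eligible.
Bereavement Leave — status temporary ✓; service 7 months ≥ 60 days ✓; grade IC5 ≥ IC2 ✓; rating 3 ≥ 3 ✓ → eligible.
Health Insurance — no waiver, service 7 months ≥ 1 month ✓; rating 3 ≥ 3 ✓; age 46 ≥ 25 ✓ → eligible.

Bereavement Leave, Health Insurance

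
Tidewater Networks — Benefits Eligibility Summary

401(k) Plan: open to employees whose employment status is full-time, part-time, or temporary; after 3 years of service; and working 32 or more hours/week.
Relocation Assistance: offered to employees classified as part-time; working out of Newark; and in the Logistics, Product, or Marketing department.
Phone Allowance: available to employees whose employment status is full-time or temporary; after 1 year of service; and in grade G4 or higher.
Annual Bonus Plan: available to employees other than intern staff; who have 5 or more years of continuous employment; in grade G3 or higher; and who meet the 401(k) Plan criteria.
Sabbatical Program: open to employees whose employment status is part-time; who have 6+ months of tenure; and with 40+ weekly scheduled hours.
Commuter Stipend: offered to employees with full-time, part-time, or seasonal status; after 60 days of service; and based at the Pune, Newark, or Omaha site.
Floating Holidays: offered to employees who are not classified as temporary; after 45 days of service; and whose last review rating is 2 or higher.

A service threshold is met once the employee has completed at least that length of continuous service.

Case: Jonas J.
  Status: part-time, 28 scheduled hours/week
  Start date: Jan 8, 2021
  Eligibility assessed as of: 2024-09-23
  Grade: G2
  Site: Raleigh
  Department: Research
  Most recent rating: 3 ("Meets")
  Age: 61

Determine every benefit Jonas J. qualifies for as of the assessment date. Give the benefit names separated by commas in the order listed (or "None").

Service from Jan 8, 2021 to 2024-09-23: 1354 days.
401(k) Plan — status part-time ✓; service 1354 days ≥ 3 years (≈1095 days) ✓; 28 hrs/wk < 32 ✗ → not eligible.
Relocation Assistance — status part-time ✓; site Raleigh ✗ (not Newark) → not eligible.
Phone Allowance — status part-time ✗ (requires full-time or temporary) → not eligible.
Annual Bonus Plan — status part-time ✓ (not excluded); service 1354 days < 5 years (≈1825 days) ✗ → not eligible.
Sabbatical Program — status part-time ✓; service 1354 days ≥ 6 months (≈180 days) ✓; 28 hrs/wk < 40 ✗ → not eligible.
Commuter Stipend — status part-time ✓; service 1354 days ≥ 60 days ✓; site Raleigh ✗ (not Pune, Newark, or Omaha) → not eligible.
Floating Holidays — status part-time ✓ (not excluded); service 1354 days ≥ 45 days ✓; rating 3 ≥ 2 ✓ → eligible.

Floating Holidays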